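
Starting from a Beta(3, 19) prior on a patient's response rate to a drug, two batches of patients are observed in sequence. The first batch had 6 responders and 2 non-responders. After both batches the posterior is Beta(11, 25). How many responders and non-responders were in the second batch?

2 responders and 4 non-responders

Sequential conjugate updates are equivalent to a single update on the pooled data, so total successes = posterior α − prior α and total failures = posterior β − prior β.
Total across both batches: 11−3=8 responders, 25−19=6 non-responders.
Subtract the first batch: 8−6=2 responders and 6−2=4 non-responders.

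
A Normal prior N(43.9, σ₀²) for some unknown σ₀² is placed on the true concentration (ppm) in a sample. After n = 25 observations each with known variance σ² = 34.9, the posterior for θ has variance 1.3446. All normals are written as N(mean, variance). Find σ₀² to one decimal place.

For the Normal–Normal model with known σ², precisions add: τ_n = τ₀ + n/σ².
So 1/σ₀² = 1/1.3446 − 25/34.9 = 0.743716 − 0.716332 = 0.027384.
Hence σ₀² = 1/0.027384 ≈ 36.5.

σ₀² = 36.5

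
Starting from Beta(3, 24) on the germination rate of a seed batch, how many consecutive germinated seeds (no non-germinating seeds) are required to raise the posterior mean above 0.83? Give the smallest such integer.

After k germinated seeds and 0 non-germinating seeds the posterior is Beta(3+k, 24), with mean (3+k)/(3+24+k).
Set (3+k)/(27+k) > 0.83 and solve: k > (0.83·27 − 3)/(1 − 0.83) = 114.176.
The smallest integer exceeding 114.176 is 115, and checking k=115: (118)/(142) = 0.8310 > 0.83.

k = 115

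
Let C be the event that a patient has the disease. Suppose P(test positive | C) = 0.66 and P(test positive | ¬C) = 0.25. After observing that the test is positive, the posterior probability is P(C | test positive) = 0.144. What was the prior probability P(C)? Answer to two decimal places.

P(C) = 0.06

Bayes' rule in odds form gives O(C|E) = O(C)·[P(E|C)/P(E|¬C)], hence O(C) = O(C|E)/LR.
Posterior odds = 0.144/(1−0.144) = 0.1682. LR = 0.66/0.25 = 2.6400.
Prior odds = 0.1682/2.6400 = 0.0637, so P(C) = 0.0637/(1+0.0637) ≈ 0.06.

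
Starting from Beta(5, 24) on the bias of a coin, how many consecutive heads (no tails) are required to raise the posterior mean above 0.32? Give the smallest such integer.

k = 7

After k heads and 0 tails the posterior is Beta(5+k, 24), with mean (5+k)/(5+24+k).
Set (5+k)/(29+k) > 0.32 and solve: k > (0.32·29 − 5)/(1 − 0.32) = 6.294.
The smallest integer exceeding 6.294 is 7, and checking k=7: (12)/(36) = 0.3333 > 0.32.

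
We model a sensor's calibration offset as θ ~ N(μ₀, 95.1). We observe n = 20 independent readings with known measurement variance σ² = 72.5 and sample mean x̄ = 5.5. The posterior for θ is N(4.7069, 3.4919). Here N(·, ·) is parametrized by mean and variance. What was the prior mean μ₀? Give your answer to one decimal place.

μ₀ = -16.1

The posterior mean is a precision-weighted average: μ_n = (τ₀μ₀ + τ_data·x̄)/(τ₀+τ_data), with τ₀=1/σ₀² and τ_data=n/σ².
Here τ₀ = 1/95.1 = 0.010515 and τ_data = 20/72.5 = 0.275862, so τ_n = 0.286377.
Rearranging for μ₀: μ₀ = (μ_n·τ_n − τ_data·x̄)/τ₀ = (4.7069·0.286377 − 0.275862·5.5) / 0.010515 = -0.169293/0.010515 ≈ -16.1.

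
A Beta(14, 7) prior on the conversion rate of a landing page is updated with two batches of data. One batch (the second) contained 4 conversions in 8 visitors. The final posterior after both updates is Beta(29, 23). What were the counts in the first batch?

11 conversions and 12 bounces

Because Beta–binomial updating is additive in the counts, the combined data contributed (α_post−α_prior, β_post−β_prior) successes and failures.
Total across both batches: 29−14=15 conversions, 23−7=16 bounces.
Subtract the second batch: 15−4=11 conversions and 16−4=12 bounces.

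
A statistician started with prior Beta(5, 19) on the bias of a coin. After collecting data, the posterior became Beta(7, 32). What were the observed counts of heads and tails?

2 heads and 13 tails

Beta is conjugate to the binomial likelihood: posterior = Beta(α+s, β+f).
Match parameters: s=7−5=2, f=32−19=13.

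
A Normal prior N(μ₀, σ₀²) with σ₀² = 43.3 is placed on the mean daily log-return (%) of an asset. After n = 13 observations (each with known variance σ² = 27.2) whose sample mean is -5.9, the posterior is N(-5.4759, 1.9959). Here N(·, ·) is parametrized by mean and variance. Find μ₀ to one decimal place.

The posterior mean is a precision-weighted average: μ_n = (τ₀μ₀ + τ_data·x̄)/(τ₀+τ_data), with τ₀=1/σ₀² and τ_data=n/σ².
Here τ₀ = 1/43.3 = 0.023095 and τ_data = 13/27.2 = 0.477941, so τ_n = 0.501036.
Rearranging for μ₀: μ₀ = (μ_n·τ_n − τ_data·x̄)/τ₀ = (-5.4759·0.501036 − 0.477941·-5.9) / 0.023095 = 0.076229/0.023095 ≈ 3.3.

μ₀ = 3.3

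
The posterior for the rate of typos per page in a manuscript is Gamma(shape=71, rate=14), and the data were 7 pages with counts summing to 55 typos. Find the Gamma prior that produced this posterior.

Gamma(shape=16, rate=7)

Gamma–Poisson conjugacy: posterior shape = α + Σxᵢ, posterior rate = β + n.
So α = 71 − 55 = 16 and β = 14 − 7 = 7.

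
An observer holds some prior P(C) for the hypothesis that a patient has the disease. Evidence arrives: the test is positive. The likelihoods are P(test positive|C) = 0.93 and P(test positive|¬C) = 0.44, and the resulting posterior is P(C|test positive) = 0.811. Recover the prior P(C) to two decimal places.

Bayes' rule in odds form gives O(C|E) = O(C)·[P(E|C)/P(E|¬C)], hence O(C) = O(C|E)/LR.
Posterior odds = 0.811/(1−0.811) = 4.2910. LR = 0.93/0.44 = 2.1136.
Prior odds = 4.2910/2.1136 = 2.0302, so P(C) = 2.0302/(1+2.0302) ≈ 0.67.

P(C) = 0.67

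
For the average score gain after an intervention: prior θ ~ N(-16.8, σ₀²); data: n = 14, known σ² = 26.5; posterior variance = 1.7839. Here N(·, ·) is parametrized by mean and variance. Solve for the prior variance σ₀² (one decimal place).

σ₀² = 31.0

Posterior precision equals prior precision plus data precision: 1/σ_n² = 1/σ₀² + n/σ².
So 1/σ₀² = 1/1.7839 − 14/26.5 = 0.560570 − 0.528302 = 0.032268.
Hence σ₀² = 1/0.032268 ≈ 31.0.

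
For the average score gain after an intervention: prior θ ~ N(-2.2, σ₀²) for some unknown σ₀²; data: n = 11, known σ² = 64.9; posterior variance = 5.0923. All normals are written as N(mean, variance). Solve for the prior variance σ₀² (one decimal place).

σ₀² = 37.2

For the Normal–Normal model with known σ², precisions add: τ_n = τ₀ + n/σ².
So 1/σ₀² = 1/5.0923 − 11/64.9 = 0.196375 − 0.169492 = 0.026883.
Hence σ₀² = 1/0.026883 ≈ 37.2.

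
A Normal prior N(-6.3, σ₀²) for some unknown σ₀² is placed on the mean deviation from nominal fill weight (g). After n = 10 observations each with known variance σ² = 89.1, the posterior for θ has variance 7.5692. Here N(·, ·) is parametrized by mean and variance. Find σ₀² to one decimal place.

σ₀² = 50.3

For the Normal–Normal model with known σ², precisions add: τ_n = τ₀ + n/σ².
So 1/σ₀² = 1/7.5692 − 10/89.1 = 0.132114 − 0.112233 = 0.019881.
Hence σ₀² = 1/0.019881 ≈ 50.3.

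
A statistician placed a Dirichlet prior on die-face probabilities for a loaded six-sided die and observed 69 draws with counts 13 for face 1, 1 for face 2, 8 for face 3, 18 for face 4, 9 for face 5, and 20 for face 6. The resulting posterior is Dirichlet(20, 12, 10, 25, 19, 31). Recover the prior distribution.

For a Dirichlet(α) prior with multinomial counts c, the posterior is Dirichlet(α + c) componentwise.
Subtract each count from the matching posterior parameter: 20−13=7, 12−1=11, 10−8=2, 25−18=7, 19−9=10, 31−20=11.

Dirichlet(7, 11, 2, 7, 10, 11)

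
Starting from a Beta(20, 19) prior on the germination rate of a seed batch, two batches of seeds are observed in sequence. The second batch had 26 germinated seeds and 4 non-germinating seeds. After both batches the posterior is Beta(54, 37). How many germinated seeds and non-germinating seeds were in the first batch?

8 germinated seeds and 14 non-germinating seeds

Sequential conjugate updates are equivalent to a single update on the pooled data, so total successes = posterior α − prior α and total failures = posterior β − prior β.
Total across both batches: 54−20=34 germinated seeds, 37−19=18 non-germinating seeds.
Subtract the second batch: 34−26=8 germinated seeds and 18−4=14 non-germinating seeds.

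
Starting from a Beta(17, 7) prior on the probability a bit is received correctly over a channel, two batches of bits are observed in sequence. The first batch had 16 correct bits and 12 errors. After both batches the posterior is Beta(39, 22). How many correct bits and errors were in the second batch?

Because Beta–binomial updating is additive in the counts, the combined data contributed (α_post−α_prior, β_post−β_prior) successes and failures.
Total across both batches: 39−17=22 correct bits, 22−7=15 errors.
Subtract the first batch: 22−16=6 correct bits and 15−12=3 errors.

6 correct bits and 3 errors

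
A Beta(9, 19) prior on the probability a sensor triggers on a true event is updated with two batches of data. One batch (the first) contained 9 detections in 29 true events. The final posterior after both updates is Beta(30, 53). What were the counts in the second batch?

Because Beta–binomial updating is additive in the counts, the combined data contributed (α_post−α_prior, β_post−β_prior) successes and failures.
Total across both batches: 30−9=21 detections, 53−19=34 misses.
Subtract the first batch: 21−9=12 detections and 34−20=14 misses.

12 detections and 14 misses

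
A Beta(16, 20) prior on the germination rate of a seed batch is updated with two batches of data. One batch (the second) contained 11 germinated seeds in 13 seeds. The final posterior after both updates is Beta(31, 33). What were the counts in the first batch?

4 germinated seeds and 11 non-germinating seeds

Because Beta–binomial updating is additive in the counts, the combined data contributed (α_post−α_prior, β_post−β_prior) successes and failures.
Total across both batches: 31−16=15 germinated seeds, 33−20=13 non-germinating seeds.
Subtract the second batch: 15−11=4 germinated seeds and 13−2=11 non-germinating seeds.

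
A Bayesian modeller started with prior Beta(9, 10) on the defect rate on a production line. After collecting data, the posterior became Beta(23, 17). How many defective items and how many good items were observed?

14 defective items and 7 good items

A Beta(a, b) prior with s successes and f failures in binomial data gives a Beta(a+s, b+f) posterior.
Match parameters: s=23−9=14, f=17−10=7.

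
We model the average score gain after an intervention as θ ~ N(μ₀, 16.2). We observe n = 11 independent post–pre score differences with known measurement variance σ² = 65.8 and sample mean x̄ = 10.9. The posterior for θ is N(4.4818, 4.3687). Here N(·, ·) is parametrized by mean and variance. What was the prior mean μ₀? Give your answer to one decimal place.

The posterior mean is a precision-weighted average: μ_n = (τ₀μ₀ + τ_data·x̄)/(τ₀+τ_data), with τ₀=1/σ₀² and τ_data=n/σ².
Here τ₀ = 1/16.2 = 0.061728 and τ_data = 11/65.8 = 0.167173, so τ_n = 0.228901.
Rearranging for μ₀: μ₀ = (μ_n·τ_n − τ_data·x̄)/τ₀ = (4.4818·0.228901 − 0.167173·10.9) / 0.061728 = -0.796297/0.061728 ≈ -12.9.

μ₀ = -12.9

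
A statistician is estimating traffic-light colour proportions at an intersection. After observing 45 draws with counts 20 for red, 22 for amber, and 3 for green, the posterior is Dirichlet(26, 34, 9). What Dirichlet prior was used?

For a Dirichlet(α) prior with multinomial counts c, the posterior is Dirichlet(α + c) componentwise.
Subtract each count from the matching posterior parameter: 26−20=6, 34−22=12, 9−3=6.

Dirichlet(6, 12, 6)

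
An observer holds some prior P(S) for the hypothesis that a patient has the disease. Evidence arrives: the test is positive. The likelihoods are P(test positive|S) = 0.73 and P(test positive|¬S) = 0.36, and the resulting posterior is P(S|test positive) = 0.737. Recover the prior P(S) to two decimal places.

In odds form, posterior odds = prior odds × likelihood ratio, so prior odds = posterior odds ÷ LR.
Posterior odds = 0.737/(1−0.737) = 2.8023. LR = 0.73/0.36 = 2.0278.
Prior odds = 2.8023/2.0278 = 1.3819, so P(S) = 1.3819/(1+1.3819) ≈ 0.58.

P(S) = 0.58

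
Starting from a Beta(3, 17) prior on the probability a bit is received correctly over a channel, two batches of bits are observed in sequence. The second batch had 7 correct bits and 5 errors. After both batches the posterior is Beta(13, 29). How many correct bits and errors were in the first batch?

3 correct bits and 7 errors

Because Beta–binomial updating is additive in the counts, the combined data contributed (α_post−α_prior, β_post−β_prior) successes and failures.
Total across both batches: 13−3=10 correct bits, 29−17=12 errors.
Subtract the second batch: 10−7=3 correct bits and 12−5=7 errors.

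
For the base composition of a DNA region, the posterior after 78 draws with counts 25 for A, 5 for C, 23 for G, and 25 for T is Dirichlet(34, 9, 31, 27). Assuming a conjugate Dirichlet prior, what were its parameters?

For a Dirichlet(α) prior with multinomial counts c, the posterior is Dirichlet(α + c) componentwise.
Subtract each count from the matching posterior parameter: 34−25=9, 9−5=4, 31−23=8, 27−25=2.

Dirichlet(9, 4, 8, 2)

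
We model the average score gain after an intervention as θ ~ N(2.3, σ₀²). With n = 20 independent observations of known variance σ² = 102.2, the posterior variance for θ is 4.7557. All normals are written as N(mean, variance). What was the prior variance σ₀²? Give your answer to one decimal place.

σ₀² = 68.6

Posterior precision equals prior precision plus data precision: 1/σ_n² = 1/σ₀² + n/σ².
So 1/σ₀² = 1/4.7557 − 20/102.2 = 0.210274 − 0.195695 = 0.014579.
Hence σ₀² = 1/0.014579 ≈ 68.6.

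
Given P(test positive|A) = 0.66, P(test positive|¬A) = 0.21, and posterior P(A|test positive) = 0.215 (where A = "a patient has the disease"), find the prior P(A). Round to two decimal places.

In odds form, posterior odds = prior odds × likelihood ratio, so prior odds = posterior odds ÷ LR.
Posterior odds = 0.215/(1−0.215) = 0.2739. LR = 0.66/0.21 = 3.1429.
Prior odds = 0.2739/3.1429 = 0.0871, so P(A) = 0.0871/(1+0.0871) ≈ 0.08.

P(A) = 0.08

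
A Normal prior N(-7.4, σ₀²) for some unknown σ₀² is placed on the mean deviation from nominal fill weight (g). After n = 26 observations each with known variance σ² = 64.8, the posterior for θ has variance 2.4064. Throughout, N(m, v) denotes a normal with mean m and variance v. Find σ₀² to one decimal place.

σ₀² = 69.8

Posterior precision equals prior precision plus data precision: 1/σ_n² = 1/σ₀² + n/σ².
So 1/σ₀² = 1/2.4064 − 26/64.8 = 0.415559 − 0.401235 = 0.014324.
Hence σ₀² = 1/0.014324 ≈ 69.8.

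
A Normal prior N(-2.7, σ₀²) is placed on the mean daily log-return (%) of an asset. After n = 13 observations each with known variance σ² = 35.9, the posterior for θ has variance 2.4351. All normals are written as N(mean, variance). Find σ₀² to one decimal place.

For the Normal–Normal model with known σ², precisions add: τ_n = τ₀ + n/σ².
So 1/σ₀² = 1/2.4351 − 13/35.9 = 0.410661 − 0.362117 = 0.048544.
Hence σ₀² = 1/0.048544 ≈ 20.6.

σ₀² = 20.6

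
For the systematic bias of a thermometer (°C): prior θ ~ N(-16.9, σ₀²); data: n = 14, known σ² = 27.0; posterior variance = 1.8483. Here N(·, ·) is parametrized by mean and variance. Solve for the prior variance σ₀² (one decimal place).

For the Normal–Normal model with known σ², precisions add: τ_n = τ₀ + n/σ².
So 1/σ₀² = 1/1.8483 − 14/27.0 = 0.541038 − 0.518519 = 0.022519.
Hence σ₀² = 1/0.022519 ≈ 44.4.

σ₀² = 44.4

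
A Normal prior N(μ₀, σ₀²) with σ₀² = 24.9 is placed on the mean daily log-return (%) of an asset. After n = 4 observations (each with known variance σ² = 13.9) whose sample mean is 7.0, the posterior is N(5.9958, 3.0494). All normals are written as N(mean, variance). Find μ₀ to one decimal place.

With known observation variance, the Normal–Normal posterior has precision τ_n = τ₀ + n/σ² and mean μ_n = (τ₀μ₀ + (n/σ²)x̄)/τ_n.
Here τ₀ = 1/24.9 = 0.040161 and τ_data = 4/13.9 = 0.287770, so τ_n = 0.327931.
Rearranging for μ₀: μ₀ = (μ_n·τ_n − τ_data·x̄)/τ₀ = (5.9958·0.327931 − 0.287770·7.0) / 0.040161 = -0.048181/0.040161 ≈ -1.2.

μ₀ = -1.2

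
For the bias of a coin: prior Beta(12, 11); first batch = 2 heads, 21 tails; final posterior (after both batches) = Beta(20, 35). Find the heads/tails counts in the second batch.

Sequential conjugate updates are equivalent to a single update on the pooled data, so total successes = posterior α − prior α and total failures = posterior β − prior β.
Total across both batches: 20−12=8 heads, 35−11=24 tails.
Subtract the first batch: 8−2=6 heads and 24−21=3 tails.

6 heads and 3 tails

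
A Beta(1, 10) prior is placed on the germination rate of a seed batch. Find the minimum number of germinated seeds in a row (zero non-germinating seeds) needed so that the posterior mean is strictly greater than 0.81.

k = 42

After k germinated seeds and 0 non-germinating seeds the posterior is Beta(1+k, 10), with mean (1+k)/(1+10+k).
Set (1+k)/(11+k) > 0.81 and solve: k > (0.81·11 − 1)/(1 − 0.81) = 41.632.
The smallest integer exceeding 41.632 is 42, and checking k=42: (43)/(53) = 0.8113 > 0.81.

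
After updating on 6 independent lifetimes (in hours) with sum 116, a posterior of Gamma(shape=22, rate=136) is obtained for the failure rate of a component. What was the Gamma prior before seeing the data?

Gamma–exponential conjugacy: posterior shape = α + n, posterior rate = β + Σtᵢ.
So α = 22 − 6 = 16 and β = 136 − 116 = 20.

Gamma(shape=16, rate=20)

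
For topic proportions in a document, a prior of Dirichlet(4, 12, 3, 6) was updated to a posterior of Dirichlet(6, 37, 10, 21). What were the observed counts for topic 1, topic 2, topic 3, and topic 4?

For a Dirichlet(α) prior with multinomial counts c, the posterior is Dirichlet(α + c) componentwise.
Counts are posterior − prior componentwise: 6−4=2, 37−12=25, 10−3=7, 21−6=15.

counts (2, 25, 7, 15)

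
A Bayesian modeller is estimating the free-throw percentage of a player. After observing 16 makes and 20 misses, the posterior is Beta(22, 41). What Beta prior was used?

Beta(6, 21)

Beta is conjugate to the binomial likelihood: posterior = Beta(α+s, β+f).
Subtract the data counts: 22−16=6, 41−20=21.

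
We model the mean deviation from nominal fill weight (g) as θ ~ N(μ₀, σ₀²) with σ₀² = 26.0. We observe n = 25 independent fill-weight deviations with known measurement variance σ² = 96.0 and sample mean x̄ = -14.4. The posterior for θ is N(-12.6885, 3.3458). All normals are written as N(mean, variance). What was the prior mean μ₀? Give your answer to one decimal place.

μ₀ = -1.1

With known observation variance, the Normal–Normal posterior has precision τ_n = τ₀ + n/σ² and mean μ_n = (τ₀μ₀ + (n/σ²)x̄)/τ_n.
Here τ₀ = 1/26.0 = 0.038462 and τ_data = 25/96.0 = 0.260417, so τ_n = 0.298879.
Rearranging for μ₀: μ₀ = (μ_n·τ_n − τ_data·x̄)/τ₀ = (-12.6885·0.298879 − 0.260417·-14.4) / 0.038462 = -0.042321/0.038462 ≈ -1.1.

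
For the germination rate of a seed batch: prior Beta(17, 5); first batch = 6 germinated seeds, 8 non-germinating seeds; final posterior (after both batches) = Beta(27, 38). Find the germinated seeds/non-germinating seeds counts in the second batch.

4 germinated seeds and 25 non-germinating seeds

Because Beta–binomial updating is additive in the counts, the combined data contributed (α_post−α_prior, β_post−β_prior) successes and failures.
Total across both batches: 27−17=10 germinated seeds, 38−5=33 non-germinating seeds.
Subtract the first batch: 10−6=4 germinated seeds and 33−8=25 non-germinating seeds.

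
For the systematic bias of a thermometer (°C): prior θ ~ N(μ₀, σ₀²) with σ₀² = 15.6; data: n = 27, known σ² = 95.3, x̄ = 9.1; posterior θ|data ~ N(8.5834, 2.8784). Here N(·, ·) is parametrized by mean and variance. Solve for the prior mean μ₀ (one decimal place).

μ₀ = 6.3

With known observation variance, the Normal–Normal posterior has precision τ_n = τ₀ + n/σ² and mean μ_n = (τ₀μ₀ + (n/σ²)x̄)/τ_n.
Here τ₀ = 1/15.6 = 0.064103 and τ_data = 27/95.3 = 0.283316, so τ_n = 0.347419.
Rearranging for μ₀: μ₀ = (μ_n·τ_n − τ_data·x̄)/τ₀ = (8.5834·0.347419 − 0.283316·9.1) / 0.064103 = 0.403861/0.064103 ≈ 6.3.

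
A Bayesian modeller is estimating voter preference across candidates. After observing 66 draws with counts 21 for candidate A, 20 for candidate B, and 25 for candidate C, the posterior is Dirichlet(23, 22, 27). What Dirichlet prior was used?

Dirichlet(2, 2, 2)

For a Dirichlet(α) prior with multinomial counts c, the posterior is Dirichlet(α + c) componentwise.
Subtract each count from the matching posterior parameter: 23−21=2, 22−20=2, 27−25=2.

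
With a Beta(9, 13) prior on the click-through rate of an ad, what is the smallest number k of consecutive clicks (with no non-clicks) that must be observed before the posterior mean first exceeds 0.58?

k = 9

After k clicks and 0 non-clicks the posterior is Beta(9+k, 13), with mean (9+k)/(9+13+k).
Set (9+k)/(22+k) > 0.58 and solve: k > (0.58·22 − 9)/(1 − 0.58) = 8.952.
The smallest integer exceeding 8.952 is 9.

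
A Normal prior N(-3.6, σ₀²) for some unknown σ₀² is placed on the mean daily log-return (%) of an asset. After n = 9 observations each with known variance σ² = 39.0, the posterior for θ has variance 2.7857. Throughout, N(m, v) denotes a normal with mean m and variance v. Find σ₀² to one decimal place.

For the Normal–Normal model with known σ², precisions add: τ_n = τ₀ + n/σ².
So 1/σ₀² = 1/2.7857 − 9/39.0 = 0.358976 − 0.230769 = 0.128207.
Hence σ₀² = 1/0.128207 ≈ 7.8.

σ₀² = 7.8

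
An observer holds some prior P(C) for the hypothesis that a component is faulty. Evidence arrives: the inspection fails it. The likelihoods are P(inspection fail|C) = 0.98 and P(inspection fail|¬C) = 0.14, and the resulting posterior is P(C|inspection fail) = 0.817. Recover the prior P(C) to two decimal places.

P(C) = 0.39

Bayes' rule in odds form gives O(C|E) = O(C)·[P(E|C)/P(E|¬C)], hence O(C) = O(C|E)/LR.
Posterior odds = 0.817/(1−0.817) = 4.4645. LR = 0.98/0.14 = 7.0000.
Prior odds = 4.4645/7.0000 = 0.6378, so P(C) = 0.6378/(1+0.6378) ≈ 0.39.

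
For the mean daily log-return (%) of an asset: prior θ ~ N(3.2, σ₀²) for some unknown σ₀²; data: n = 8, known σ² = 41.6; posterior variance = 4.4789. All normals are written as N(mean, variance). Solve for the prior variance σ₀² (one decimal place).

σ₀² = 32.3

For the Normal–Normal model with known σ², precisions add: τ_n = τ₀ + n/σ².
So 1/σ₀² = 1/4.4789 − 8/41.6 = 0.223269 − 0.192308 = 0.030961.
Hence σ₀² = 1/0.030961 ≈ 32.3.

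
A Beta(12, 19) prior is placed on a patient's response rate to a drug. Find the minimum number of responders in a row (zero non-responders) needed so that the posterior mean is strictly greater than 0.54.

After k responders and 0 non-responders the posterior is Beta(12+k, 19), with mean (12+k)/(12+19+k).
Set (12+k)/(31+k) > 0.54 and solve: k > (0.54·31 − 12)/(1 − 0.54) = 10.304.
The smallest integer exceeding 10.304 is 11, and checking k=11: (23)/(42) = 0.5476 > 0.54.

k = 11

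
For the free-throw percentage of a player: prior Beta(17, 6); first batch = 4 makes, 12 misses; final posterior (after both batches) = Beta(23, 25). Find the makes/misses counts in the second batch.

Sequential conjugate updates are equivalent to a single update on the pooled data, so total successes = posterior α − prior α and total failures = posterior β − prior β.
Total across both batches: 23−17=6 makes, 25−6=19 misses.
Subtract the first batch: 6−4=2 makes and 19−12=7 misses.

2 makes and 7 misses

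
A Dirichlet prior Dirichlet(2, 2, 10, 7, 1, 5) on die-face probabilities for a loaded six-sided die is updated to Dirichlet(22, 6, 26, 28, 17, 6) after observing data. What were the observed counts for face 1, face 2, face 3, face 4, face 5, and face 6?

counts (20, 4, 16, 21, 16, 1)

For a Dirichlet(α) prior with multinomial counts c, the posterior is Dirichlet(α + c) componentwise.
Counts are posterior − prior componentwise: 22−2=20, 6−2=4, 26−10=16, 28−7=21, 17−1=16, 6−5=1.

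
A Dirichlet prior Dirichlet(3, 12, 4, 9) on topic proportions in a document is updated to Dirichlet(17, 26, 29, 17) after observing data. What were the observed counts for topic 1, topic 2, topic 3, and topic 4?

counts (14, 14, 25, 8)

For a Dirichlet(α) prior with multinomial counts c, the posterior is Dirichlet(α + c) componentwise.
Counts are posterior − prior componentwise: 17−3=14, 26−12=14, 29−4=25, 17−9=8.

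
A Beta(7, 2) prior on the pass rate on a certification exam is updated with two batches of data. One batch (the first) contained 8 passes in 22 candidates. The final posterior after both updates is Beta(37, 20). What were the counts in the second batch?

Sequential conjugate updates are equivalent to a single update on the pooled data, so total successes = posterior α − prior α and total failures = posterior β − prior β.
Total across both batches: 37−7=30 passes, 20−2=18 failures.
Subtract the first batch: 30−8=22 passes and 18−14=4 failures.

22 passes and 4 failures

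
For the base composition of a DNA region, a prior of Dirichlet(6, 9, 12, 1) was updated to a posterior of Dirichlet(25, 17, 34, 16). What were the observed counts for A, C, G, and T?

For a Dirichlet(α) prior with multinomial counts c, the posterior is Dirichlet(α + c) componentwise.
Counts are posterior − prior componentwise: 25−6=19, 17−9=8, 34−12=22, 16−1=15.

counts (19, 8, 22, 15)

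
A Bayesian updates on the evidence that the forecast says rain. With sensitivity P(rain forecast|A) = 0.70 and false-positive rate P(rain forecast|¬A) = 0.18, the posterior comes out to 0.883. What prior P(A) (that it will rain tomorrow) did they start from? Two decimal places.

P(A) = 0.66

Bayes' rule in odds form gives O(A|E) = O(A)·[P(E|A)/P(E|¬A)], hence O(A) = O(A|E)/LR.
Posterior odds = 0.883/(1−0.883) = 7.5470. LR = 0.70/0.18 = 3.8889.
Prior odds = 7.5470/3.8889 = 1.9407, so P(A) = 1.9407/(1+1.9407) ≈ 0.66.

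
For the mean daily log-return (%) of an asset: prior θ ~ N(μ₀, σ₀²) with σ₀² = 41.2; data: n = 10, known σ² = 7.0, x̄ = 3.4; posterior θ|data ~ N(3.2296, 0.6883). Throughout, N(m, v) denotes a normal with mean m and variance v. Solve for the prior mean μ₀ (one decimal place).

The posterior mean is a precision-weighted average: μ_n = (τ₀μ₀ + τ_data·x̄)/(τ₀+τ_data), with τ₀=1/σ₀² and τ_data=n/σ².
Here τ₀ = 1/41.2 = 0.024272 and τ_data = 10/7.0 = 1.428571, so τ_n = 1.452843.
Rearranging for μ₀: μ₀ = (μ_n·τ_n − τ_data·x̄)/τ₀ = (3.2296·1.452843 − 1.428571·3.4) / 0.024272 = -0.165040/0.024272 ≈ -6.8.

μ₀ = -6.8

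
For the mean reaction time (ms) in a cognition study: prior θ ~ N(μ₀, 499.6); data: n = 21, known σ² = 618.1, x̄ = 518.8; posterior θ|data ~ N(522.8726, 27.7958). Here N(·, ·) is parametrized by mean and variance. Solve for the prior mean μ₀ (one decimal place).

The posterior mean is a precision-weighted average: μ_n = (τ₀μ₀ + τ_data·x̄)/(τ₀+τ_data), with τ₀=1/σ₀² and τ_data=n/σ².
Here τ₀ = 1/499.6 = 0.002002 and τ_data = 21/618.1 = 0.033975, so τ_n = 0.035977.
Rearranging for μ₀: μ₀ = (μ_n·τ_n − τ_data·x̄)/τ₀ = (522.8726·0.035977 − 0.033975·518.8) / 0.002002 = 1.185158/0.002002 ≈ 592.0.

μ₀ = 592.0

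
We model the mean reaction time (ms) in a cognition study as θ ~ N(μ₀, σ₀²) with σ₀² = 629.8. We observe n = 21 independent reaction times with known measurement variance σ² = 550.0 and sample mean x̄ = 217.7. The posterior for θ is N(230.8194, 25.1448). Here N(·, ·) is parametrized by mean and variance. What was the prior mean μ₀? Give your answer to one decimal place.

μ₀ = 546.3

With known observation variance, the Normal–Normal posterior has precision τ_n = τ₀ + n/σ² and mean μ_n = (τ₀μ₀ + (n/σ²)x̄)/τ_n.
Here τ₀ = 1/629.8 = 0.001588 and τ_data = 21/550.0 = 0.038182, so τ_n = 0.039770.
Rearranging for μ₀: μ₀ = (μ_n·τ_n − τ_data·x̄)/τ₀ = (230.8194·0.039770 − 0.038182·217.7) / 0.001588 = 0.867466/0.001588 ≈ 546.3.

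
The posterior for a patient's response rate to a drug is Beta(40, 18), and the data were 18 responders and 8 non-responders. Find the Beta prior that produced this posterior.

Under Beta–binomial conjugacy the posterior parameters are (a+s, b+f).
Subtract the data counts: 40−18=22, 18−8=10.

Beta(22, 10)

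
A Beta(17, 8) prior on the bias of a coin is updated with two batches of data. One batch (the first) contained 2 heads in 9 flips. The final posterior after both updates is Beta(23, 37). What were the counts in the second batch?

Sequential conjugate updates are equivalent to a single update on the pooled data, so total successes = posterior α − prior α and total failures = posterior β − prior β.
Total across both batches: 23−17=6 heads, 37−8=29 tails.
Subtract the first batch: 6−2=4 heads and 29−7=22 tails.

4 heads and 22 tails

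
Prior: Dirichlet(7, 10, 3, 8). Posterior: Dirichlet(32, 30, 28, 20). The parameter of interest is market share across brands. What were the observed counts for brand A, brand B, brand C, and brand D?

counts (25, 20, 25, 12)

For a Dirichlet(α) prior with multinomial counts c, the posterior is Dirichlet(α + c) componentwise.
Counts are posterior − prior componentwise: 32−7=25, 30−10=20, 28−3=25, 20−8=12.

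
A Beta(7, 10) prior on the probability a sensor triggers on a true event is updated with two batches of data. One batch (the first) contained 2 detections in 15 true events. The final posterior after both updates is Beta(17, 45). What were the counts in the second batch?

8 detections and 22 misses

Because Beta–binomial updating is additive in the counts, the combined data contributed (α_post−α_prior, β_post−β_prior) successes and failures.
Total across both batches: 17−7=10 detections, 45−10=35 misses.
Subtract the first batch: 10−2=8 detections and 35−13=22 misses.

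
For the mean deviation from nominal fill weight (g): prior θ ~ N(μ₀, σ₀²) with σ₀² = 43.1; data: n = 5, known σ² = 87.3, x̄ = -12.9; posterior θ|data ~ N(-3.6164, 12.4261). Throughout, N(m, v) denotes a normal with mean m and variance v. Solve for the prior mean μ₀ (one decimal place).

The posterior mean is a precision-weighted average: μ_n = (τ₀μ₀ + τ_data·x̄)/(τ₀+τ_data), with τ₀=1/σ₀² and τ_data=n/σ².
Here τ₀ = 1/43.1 = 0.023202 and τ_data = 5/87.3 = 0.057274, so τ_n = 0.080476.
Rearranging for μ₀: μ₀ = (μ_n·τ_n − τ_data·x̄)/τ₀ = (-3.6164·0.080476 − 0.057274·-12.9) / 0.023202 = 0.447801/0.023202 ≈ 19.3.

μ₀ = 19.3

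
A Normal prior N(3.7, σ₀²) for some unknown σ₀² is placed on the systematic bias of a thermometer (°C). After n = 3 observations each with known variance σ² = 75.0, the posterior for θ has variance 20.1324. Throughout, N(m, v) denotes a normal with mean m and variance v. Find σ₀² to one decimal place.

For the Normal–Normal model with known σ², precisions add: τ_n = τ₀ + n/σ².
So 1/σ₀² = 1/20.1324 − 3/75.0 = 0.049671 − 0.040000 = 0.009671.
Hence σ₀² = 1/0.009671 ≈ 103.4.

σ₀² = 103.4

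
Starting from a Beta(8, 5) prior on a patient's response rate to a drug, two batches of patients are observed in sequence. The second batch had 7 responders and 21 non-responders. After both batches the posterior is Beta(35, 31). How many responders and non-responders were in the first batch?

Sequential conjugate updates are equivalent to a single update on the pooled data, so total successes = posterior α − prior α and total failures = posterior β − prior β.
Total across both batches: 35−8=27 responders, 31−5=26 non-responders.
Subtract the second batch: 27−7=20 responders and 26−21=5 non-responders.

20 responders and 5 non-responders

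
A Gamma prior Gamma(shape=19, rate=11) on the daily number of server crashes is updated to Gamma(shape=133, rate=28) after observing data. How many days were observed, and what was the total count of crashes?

A Gamma(α, β) prior (rate parametrization) on a Poisson rate with n observations summing to S gives posterior Gamma(α+S, β+n).
Matching: Σxᵢ = 133 − 19 = 114 and n = 28 − 11 = 17.

n = 17 days with total 114 crashes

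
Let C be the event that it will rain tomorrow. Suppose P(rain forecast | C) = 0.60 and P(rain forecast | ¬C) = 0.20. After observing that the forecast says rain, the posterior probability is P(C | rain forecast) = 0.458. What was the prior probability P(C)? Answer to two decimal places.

Bayes' rule in odds form gives O(C|E) = O(C)·[P(E|C)/P(E|¬C)], hence O(C) = O(C|E)/LR.
Posterior odds = 0.458/(1−0.458) = 0.8450. LR = 0.60/0.20 = 3.0000.
Prior odds = 0.8450/3.0000 = 0.2817, so P(C) = 0.2817/(1+0.2817) ≈ 0.22.

P(C) = 0.22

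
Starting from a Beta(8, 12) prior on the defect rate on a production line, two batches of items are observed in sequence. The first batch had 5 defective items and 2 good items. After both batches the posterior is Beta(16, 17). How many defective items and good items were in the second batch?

Sequential conjugate updates are equivalent to a single update on the pooled data, so total successes = posterior α − prior α and total failures = posterior β − prior β.
Total across both batches: 16−8=8 defective items, 17−12=5 good items.
Subtract the first batch: 8−5=3 defective items and 5−2=3 good items.

3 defective items and 3 good items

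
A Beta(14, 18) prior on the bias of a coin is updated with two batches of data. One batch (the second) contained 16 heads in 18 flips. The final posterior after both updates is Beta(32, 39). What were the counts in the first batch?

2 heads and 19 tails

Sequential conjugate updates are equivalent to a single update on the pooled data, so total successes = posterior α − prior α and total failures = posterior β − prior β.
Total across both batches: 32−14=18 heads, 39−18=21 tails.
Subtract the second batch: 18−16=2 heads and 21−2=19 tails.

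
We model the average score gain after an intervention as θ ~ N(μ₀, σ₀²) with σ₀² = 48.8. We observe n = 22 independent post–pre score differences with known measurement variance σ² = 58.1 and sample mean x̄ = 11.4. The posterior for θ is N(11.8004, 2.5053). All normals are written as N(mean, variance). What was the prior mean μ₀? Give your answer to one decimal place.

The posterior mean is a precision-weighted average: μ_n = (τ₀μ₀ + τ_data·x̄)/(τ₀+τ_data), with τ₀=1/σ₀² and τ_data=n/σ².
Here τ₀ = 1/48.8 = 0.020492 and τ_data = 22/58.1 = 0.378657, so τ_n = 0.399149.
Rearranging for μ₀: μ₀ = (μ_n·τ_n − τ_data·x̄)/τ₀ = (11.8004·0.399149 − 0.378657·11.4) / 0.020492 = 0.393428/0.020492 ≈ 19.2.

μ₀ = 19.2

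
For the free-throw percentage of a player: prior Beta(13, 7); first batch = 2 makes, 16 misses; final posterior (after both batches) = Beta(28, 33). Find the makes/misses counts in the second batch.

Sequential conjugate updates are equivalent to a single update on the pooled data, so total successes = posterior α − prior α and total failures = posterior β − prior β.
Total across both batches: 28−13=15 makes, 33−7=26 misses.
Subtract the first batch: 15−2=13 makes and 26−16=10 misses.

13 makes and 10 misses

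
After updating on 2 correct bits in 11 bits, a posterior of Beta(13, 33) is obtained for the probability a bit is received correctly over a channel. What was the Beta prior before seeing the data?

Beta is conjugate to the binomial likelihood: posterior = Beta(a+s, b+f).
So a = 13 − 2 = 11 and b = 33 − 9 = 24.

Beta(11, 24)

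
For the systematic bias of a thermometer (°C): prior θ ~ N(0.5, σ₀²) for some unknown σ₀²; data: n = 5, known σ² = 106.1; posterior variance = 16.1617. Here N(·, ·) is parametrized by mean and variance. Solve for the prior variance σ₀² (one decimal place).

Posterior precision equals prior precision plus data precision: 1/σ_n² = 1/σ₀² + n/σ².
So 1/σ₀² = 1/16.1617 − 5/106.1 = 0.061875 − 0.047125 = 0.014750.
Hence σ₀² = 1/0.014750 ≈ 67.8.

σ₀² = 67.8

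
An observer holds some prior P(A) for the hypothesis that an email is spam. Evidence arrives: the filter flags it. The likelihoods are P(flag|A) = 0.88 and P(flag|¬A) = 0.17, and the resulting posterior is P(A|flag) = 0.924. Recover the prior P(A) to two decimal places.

P(A) = 0.70

Bayes' rule in odds form gives O(A|E) = O(A)·[P(E|A)/P(E|¬A)], hence O(A) = O(A|E)/LR.
Posterior odds = 0.924/(1−0.924) = 12.1579. LR = 0.88/0.17 = 5.1765.
Prior odds = 12.1579/5.1765 = 2.3487, so P(A) = 2.3487/(1+2.3487) ≈ 0.70.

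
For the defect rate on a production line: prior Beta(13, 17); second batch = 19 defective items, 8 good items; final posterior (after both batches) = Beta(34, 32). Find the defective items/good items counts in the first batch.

Sequential conjugate updates are equivalent to a single update on the pooled data, so total successes = posterior α − prior α and total failures = posterior β − prior β.
Total across both batches: 34−13=21 defective items, 32−17=15 good items.
Subtract the second batch: 21−19=2 defective items and 15−8=7 good items.

2 defective items and 7 good items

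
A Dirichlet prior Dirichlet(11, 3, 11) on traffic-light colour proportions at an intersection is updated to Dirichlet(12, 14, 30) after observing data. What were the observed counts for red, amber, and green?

For a Dirichlet(α) prior with multinomial counts c, the posterior is Dirichlet(α + c) componentwise.
Counts are posterior − prior componentwise: 12−11=1, 14−3=11, 30−11=19.

counts (1, 11, 19)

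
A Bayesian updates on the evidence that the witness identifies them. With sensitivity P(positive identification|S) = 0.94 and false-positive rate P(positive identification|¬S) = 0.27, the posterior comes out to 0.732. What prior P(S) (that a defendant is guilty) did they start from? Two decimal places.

P(S) = 0.44

In odds form, posterior odds = prior odds × likelihood ratio, so prior odds = posterior odds ÷ LR.
Posterior odds = 0.732/(1−0.732) = 2.7313. LR = 0.94/0.27 = 3.4815.
Prior odds = 2.7313/3.4815 = 0.7845, so P(S) = 0.7845/(1+0.7845) ≈ 0.44.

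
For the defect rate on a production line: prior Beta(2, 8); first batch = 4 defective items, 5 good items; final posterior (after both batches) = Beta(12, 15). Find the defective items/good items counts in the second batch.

Because Beta–binomial updating is additive in the counts, the combined data contributed (α_post−α_prior, β_post−β_prior) successes and failures.
Total across both batches: 12−2=10 defective items, 15−8=7 good items.
Subtract the first batch: 10−4=6 defective items and 7−5=2 good items.

6 defective items and 2 good items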